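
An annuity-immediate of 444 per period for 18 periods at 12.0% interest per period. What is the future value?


FV = PMT * ((1+i)^n - 1) / i
= 444 * ((1.12)^18 - 1) / 0.12
= 444 * (7.689966 - 1) / 0.12
= 24752.8734


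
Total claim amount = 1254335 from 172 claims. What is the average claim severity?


severity = total / number
= 1254335 / 172
= 7292.6453


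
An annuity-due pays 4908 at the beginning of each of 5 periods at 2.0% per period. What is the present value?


PV_due = PMT * (1-(1+i)^(-n))/i * (1+i)
PV_immediate = 23133.6593
PV_due = 23133.6593 * 1.02
= 23596.3325


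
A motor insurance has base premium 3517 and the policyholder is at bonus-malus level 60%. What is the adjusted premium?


adjusted = base * BM_level / 100
= 3517 * 60 / 100
= 3517 * 0.6
= 2110.2


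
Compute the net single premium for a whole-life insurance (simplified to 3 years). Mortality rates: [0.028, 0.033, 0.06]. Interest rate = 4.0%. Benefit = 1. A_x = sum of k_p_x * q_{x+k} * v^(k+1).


v = 0.961538
Year 0: k_p_x=1.0, q=0.028, term=0.026923
Year 1: k_p_x=0.972, q=0.033, term=0.029656
Year 2: k_p_x=0.939924, q=0.06, term=0.050135
A_x = 0.1067


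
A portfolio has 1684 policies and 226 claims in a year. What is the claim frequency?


frequency = claims / policies
= 226 / 1684
= 0.1342


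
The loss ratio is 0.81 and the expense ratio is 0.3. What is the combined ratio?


Combined ratio = loss ratio + expense ratio
= 0.81 + 0.3
= 1.11


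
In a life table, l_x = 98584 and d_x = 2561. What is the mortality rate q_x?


q_x = d_x / l_x
= 2561 / 98584
= 0.026


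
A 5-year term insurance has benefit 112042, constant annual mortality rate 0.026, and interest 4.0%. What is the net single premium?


NSP = benefit * sum_{k=0}^{n-1} k_p_x * q * v^(k+1)
With constant q=0.026, v=0.961538
Sum = 0.11011
NSP = 112042 * 0.11011
= 12336.9351


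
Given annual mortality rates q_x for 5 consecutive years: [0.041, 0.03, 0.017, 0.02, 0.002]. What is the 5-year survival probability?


p_k = 1 - q_k for each year
Survival = product of (1 - q_k)
= 0.959 * 0.97 * 0.983 * 0.98 * 0.998
= 0.8943


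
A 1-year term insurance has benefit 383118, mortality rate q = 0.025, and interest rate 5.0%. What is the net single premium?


NSP = benefit * q * v
v = 1/(1+i) = 0.952381
NSP = 383118 * 0.025 * 0.952381
= 9121.8571


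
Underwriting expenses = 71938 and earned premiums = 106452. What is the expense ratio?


Expense ratio = expenses / premiums
= 71938 / 106452
= 0.6758


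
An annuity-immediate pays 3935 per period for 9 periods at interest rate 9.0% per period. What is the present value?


PV = PMT * (1 - (1+i)^(-n)) / i
= 3935 * (1 - (1+0.09)^(-9)) / 0.09
= 3935 * (1 - 0.460428) / 0.09
= 3935 * 5.995247
= 23591.2965


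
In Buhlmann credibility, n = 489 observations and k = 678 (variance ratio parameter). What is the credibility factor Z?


Z = n / (n + k)
= 489 / (489 + 678)
= 489 / 1167
= 0.419


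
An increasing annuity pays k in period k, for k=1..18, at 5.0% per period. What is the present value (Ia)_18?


(Ia)_n = sum_{k=1}^{n} k * v^k, v = 1/(1+i)
v = 0.952381
Sum computed term by term:
(Ia)_18 = 95.8939


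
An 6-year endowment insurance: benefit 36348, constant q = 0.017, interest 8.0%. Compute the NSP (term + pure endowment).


Term component = 2748.3695
Pure endowment = 6_p_x * v^6 * benefit = 0.902238 * 0.63017 * 36348 = 20666.127
NSP = 23414.4965


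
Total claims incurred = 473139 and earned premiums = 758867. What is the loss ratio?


Loss ratio = claims / premiums
= 473139 / 758867
= 0.6235


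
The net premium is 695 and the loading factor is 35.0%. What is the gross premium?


Gross = net * (1 + loading)
= 695 * (1 + 0.35)
= 695 * 1.35
= 938.25


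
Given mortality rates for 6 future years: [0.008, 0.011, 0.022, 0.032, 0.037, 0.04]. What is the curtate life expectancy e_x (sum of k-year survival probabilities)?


e_x = sum_{k=1}^{n} k_p_x
k_p_x values:
  1_p_x = 0.992
  2_p_x = 0.981088
  3_p_x = 0.959504
  4_p_x = 0.9288
  5_p_x = 0.894434
  6_p_x = 0.858657
e_x = 5.6145


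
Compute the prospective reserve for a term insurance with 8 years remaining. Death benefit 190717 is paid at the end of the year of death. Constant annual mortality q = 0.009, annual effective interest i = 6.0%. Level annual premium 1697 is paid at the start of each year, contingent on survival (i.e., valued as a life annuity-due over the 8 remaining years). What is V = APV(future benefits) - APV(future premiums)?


v = 1/(1+i) = 0.943396
APV(future benefits) per unit = sum_{k=0}^{7} k_p_x * q * v^(k+1) = 0.054308
APV(future benefits) = 190717 * 0.054308 = 10357.5171
Life annuity-due factor ä_{x:8} = sum_{k=0}^{7} k_p_x * v^k = 6.396312
APV(future premiums) = 1697 * 6.396312 = 10854.5407
V = 10357.5171 - 10854.5407
= -497.0236


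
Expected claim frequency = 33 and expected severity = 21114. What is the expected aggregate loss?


E[S] = E[N] * E[X]
= 33 * 21114
= 696762


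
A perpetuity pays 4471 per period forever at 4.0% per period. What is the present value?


PV = PMT / i
= 4471 / 0.04
= 111775.0


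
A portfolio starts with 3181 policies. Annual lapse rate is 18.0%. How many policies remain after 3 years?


remaining = initial * (1 - lapse)^years
= 3181 * (1 - 0.18)^3
= 3181 * 0.551368
= 1753.9016


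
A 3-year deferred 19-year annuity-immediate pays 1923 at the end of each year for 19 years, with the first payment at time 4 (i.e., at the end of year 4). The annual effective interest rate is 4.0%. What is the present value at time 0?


PV at time 3 of the 19-year annuity-immediate:
a_n = 1923 * (1-(1+0.04)^(-19))/0.04 = 25256.5655
Discount back 3 years to time 0:
PV = 25256.5655 * (1+0.04)^(-3)
= 25256.5655 * 0.888996
= 22452.9947


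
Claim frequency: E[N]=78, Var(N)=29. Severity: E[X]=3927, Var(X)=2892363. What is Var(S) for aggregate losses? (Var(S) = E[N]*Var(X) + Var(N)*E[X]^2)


Var(S) = E[N]*Var(X) + Var(N)*E[X]^2
= 78*2892363 + 29*3927^2
= 225604314 + 447218541
= 6.7282e+08


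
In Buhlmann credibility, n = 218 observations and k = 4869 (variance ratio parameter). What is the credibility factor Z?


Z = n / (n + k)
= 218 / (218 + 4869)
= 218 / 5087
= 0.0429


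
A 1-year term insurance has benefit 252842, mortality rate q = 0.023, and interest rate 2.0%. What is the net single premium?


NSP = benefit * q * v
v = 1/(1+i) = 0.980392
NSP = 252842 * 0.023 * 0.980392
= 5701.3392


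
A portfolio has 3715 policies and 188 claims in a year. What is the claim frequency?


frequency = claims / policies
= 188 / 3715
= 0.0506


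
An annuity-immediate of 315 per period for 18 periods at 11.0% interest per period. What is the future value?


FV = PMT * ((1+i)^n - 1) / i
= 315 * ((1.11)^18 - 1) / 0.11
= 315 * (6.543553 - 1) / 0.11
= 15874.7197


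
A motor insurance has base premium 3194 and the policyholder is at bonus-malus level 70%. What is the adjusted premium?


adjusted = base * BM_level / 100
= 3194 * 70 / 100
= 3194 * 0.7
= 2235.8


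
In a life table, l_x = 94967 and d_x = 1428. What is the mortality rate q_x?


q_x = d_x / l_x
= 1428 / 94967
= 0.015


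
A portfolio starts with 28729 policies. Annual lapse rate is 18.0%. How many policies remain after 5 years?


remaining = initial * (1 - lapse)^years
= 28729 * (1 - 0.18)^5
= 28729 * 0.37074
= 10650.985


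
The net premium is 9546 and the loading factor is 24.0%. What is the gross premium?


Gross = net * (1 + loading)
= 9546 * (1 + 0.24)
= 9546 * 1.24
= 11837.04


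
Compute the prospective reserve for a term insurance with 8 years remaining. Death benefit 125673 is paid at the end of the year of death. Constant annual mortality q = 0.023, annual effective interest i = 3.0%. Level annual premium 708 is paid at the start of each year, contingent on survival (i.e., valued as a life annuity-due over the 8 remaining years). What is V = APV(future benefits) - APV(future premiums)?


v = 1/(1+i) = 0.970874
APV(future benefits) per unit = sum_{k=0}^{7} k_p_x * q * v^(k+1) = 0.149575
APV(future benefits) = 125673 * 0.149575 = 18797.4949
Life annuity-due factor ä_{x:8} = sum_{k=0}^{7} k_p_x * v^k = 6.698343
APV(future premiums) = 708 * 6.698343 = 4742.4268
V = 18797.4949 - 4742.4268
= 14055.0681


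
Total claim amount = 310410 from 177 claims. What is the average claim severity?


severity = total / number
= 310410 / 177
= 1753.7288


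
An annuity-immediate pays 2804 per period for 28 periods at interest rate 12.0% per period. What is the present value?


PV = PMT * (1 - (1+i)^(-n)) / i
= 2804 * (1 - (1+0.12)^(-28)) / 0.12
= 2804 * (1 - 0.041869) / 0.12
= 2804 * 7.984423
= 22388.3214


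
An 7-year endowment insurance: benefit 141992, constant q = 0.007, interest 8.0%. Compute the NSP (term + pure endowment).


Term component = 5078.3361
Pure endowment = 7_p_x * v^7 * benefit = 0.952017 * 0.58349 * 141992 = 78875.5367
NSP = 83953.8728


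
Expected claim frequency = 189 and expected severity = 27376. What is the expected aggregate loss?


E[S] = E[N] * E[X]
= 189 * 27376
= 5.1741e+06


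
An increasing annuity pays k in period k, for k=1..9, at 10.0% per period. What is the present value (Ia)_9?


(Ia)_n = sum_{k=1}^{n} k * v^k, v = 1/(1+i)
v = 0.909091
Sum computed term by term:
(Ia)_9 = 25.1805


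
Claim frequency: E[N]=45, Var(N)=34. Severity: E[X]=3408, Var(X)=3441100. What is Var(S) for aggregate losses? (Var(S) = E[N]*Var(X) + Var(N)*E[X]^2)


Var(S) = E[N]*Var(X) + Var(N)*E[X]^2
= 45*3441100 + 34*3408^2
= 154849500 + 394891776
= 5.4974e+08


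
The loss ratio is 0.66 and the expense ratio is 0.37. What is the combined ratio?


Combined ratio = loss ratio + expense ratio
= 0.66 + 0.37
= 1.03


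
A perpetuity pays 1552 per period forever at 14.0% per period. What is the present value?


PV = PMT / i
= 1552 / 0.14
= 11085.7143


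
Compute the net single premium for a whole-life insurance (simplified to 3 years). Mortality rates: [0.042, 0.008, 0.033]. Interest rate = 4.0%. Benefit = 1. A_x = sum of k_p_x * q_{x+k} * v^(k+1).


v = 0.961538
Year 0: k_p_x=1.0, q=0.042, term=0.040385
Year 1: k_p_x=0.958, q=0.008, term=0.007086
Year 2: k_p_x=0.950336, q=0.033, term=0.02788
A_x = 0.0754


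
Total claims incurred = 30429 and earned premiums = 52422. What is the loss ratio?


Loss ratio = claims / premiums
= 30429 / 52422
= 0.5805


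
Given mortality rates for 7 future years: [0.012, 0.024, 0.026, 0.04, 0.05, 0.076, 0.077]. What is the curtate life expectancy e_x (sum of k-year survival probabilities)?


e_x = sum_{k=1}^{n} k_p_x
k_p_x values:
  1_p_x = 0.988
  2_p_x = 0.964288
  3_p_x = 0.939217
  4_p_x = 0.901648
  5_p_x = 0.856565
  6_p_x = 0.791466
  7_p_x = 0.730524
e_x = 6.1717


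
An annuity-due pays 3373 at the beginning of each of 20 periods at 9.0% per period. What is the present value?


PV_due = PMT * (1-(1+i)^(-n))/i * (1+i)
PV_immediate = 30790.5845
PV_due = 30790.5845 * 1.09
= 33561.7372


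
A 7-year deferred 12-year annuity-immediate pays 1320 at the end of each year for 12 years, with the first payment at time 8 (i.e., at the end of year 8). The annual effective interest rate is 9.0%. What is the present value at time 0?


PV at time 7 of the 12-year annuity-immediate:
a_n = 1320 * (1-(1+0.09)^(-12))/0.09 = 9452.1574
Discount back 7 years to time 0:
PV = 9452.1574 * (1+0.09)^(-7)
= 9452.1574 * 0.547034
= 5170.6538


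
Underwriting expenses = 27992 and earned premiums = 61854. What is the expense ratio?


Expense ratio = expenses / premiums
= 27992 / 61854
= 0.4525


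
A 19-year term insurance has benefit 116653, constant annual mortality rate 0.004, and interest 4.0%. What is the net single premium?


NSP = benefit * sum_{k=0}^{n-1} k_p_x * q * v^(k+1)
With constant q=0.004, v=0.961538
Sum = 0.050924
NSP = 116653 * 0.050924
= 5940.4029


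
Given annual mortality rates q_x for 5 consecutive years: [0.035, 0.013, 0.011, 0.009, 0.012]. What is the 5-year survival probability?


p_k = 1 - q_k for each year
Survival = product of (1 - q_k)
= 0.965 * 0.987 * 0.989 * 0.991 * 0.988
= 0.9223


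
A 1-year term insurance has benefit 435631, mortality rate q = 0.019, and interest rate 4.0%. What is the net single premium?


NSP = benefit * q * v
v = 1/(1+i) = 0.961538
NSP = 435631 * 0.019 * 0.961538
= 7958.6433


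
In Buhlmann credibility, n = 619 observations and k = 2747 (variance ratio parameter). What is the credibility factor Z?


Z = n / (n + k)
= 619 / (619 + 2747)
= 619 / 3366
= 0.1839


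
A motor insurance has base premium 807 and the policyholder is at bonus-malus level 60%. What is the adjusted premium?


adjusted = base * BM_level / 100
= 807 * 60 / 100
= 807 * 0.6
= 484.2


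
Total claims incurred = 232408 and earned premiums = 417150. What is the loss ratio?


Loss ratio = claims / premiums
= 232408 / 417150
= 0.5571


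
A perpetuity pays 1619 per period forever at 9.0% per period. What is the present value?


PV = PMT / i
= 1619 / 0.09
= 17988.8889


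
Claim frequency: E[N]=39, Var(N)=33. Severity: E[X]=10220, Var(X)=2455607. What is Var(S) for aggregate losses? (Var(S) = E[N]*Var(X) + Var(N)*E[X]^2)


Var(S) = E[N]*Var(X) + Var(N)*E[X]^2
= 39*2455607 + 33*10220^2
= 95768673 + 3446797200
= 3.5426e+09


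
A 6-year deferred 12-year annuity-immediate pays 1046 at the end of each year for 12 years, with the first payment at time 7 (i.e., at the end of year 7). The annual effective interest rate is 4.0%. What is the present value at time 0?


PV at time 6 of the 12-year annuity-immediate:
a_n = 1046 * (1-(1+0.04)^(-12))/0.04 = 9816.7872
Discount back 6 years to time 0:
PV = 9816.7872 * (1+0.04)^(-6)
= 9816.7872 * 0.790315
= 7758.3495


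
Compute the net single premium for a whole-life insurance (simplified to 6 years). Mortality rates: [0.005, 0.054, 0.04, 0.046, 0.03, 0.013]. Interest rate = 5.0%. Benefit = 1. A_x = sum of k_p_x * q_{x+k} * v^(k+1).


v = 0.952381
Year 0: k_p_x=1.0, q=0.005, term=0.004762
Year 1: k_p_x=0.995, q=0.054, term=0.048735
Year 2: k_p_x=0.94127, q=0.04, term=0.032524
Year 3: k_p_x=0.903619, q=0.046, term=0.034197
Year 4: k_p_x=0.862053, q=0.03, term=0.020263
Year 5: k_p_x=0.836191, q=0.013, term=0.008112
A_x = 0.1486


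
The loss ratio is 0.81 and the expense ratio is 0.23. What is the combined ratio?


Combined ratio = loss ratio + expense ratio
= 0.81 + 0.23
= 1.04


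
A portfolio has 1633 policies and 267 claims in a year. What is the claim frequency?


frequency = claims / policies
= 267 / 1633
= 0.1635


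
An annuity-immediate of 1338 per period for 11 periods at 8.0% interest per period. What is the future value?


FV = PMT * ((1+i)^n - 1) / i
= 1338 * ((1.08)^11 - 1) / 0.08
= 1338 * (2.331639 - 1) / 0.08
= 22271.6622


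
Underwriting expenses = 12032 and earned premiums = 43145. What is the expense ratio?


Expense ratio = expenses / premiums
= 12032 / 43145
= 0.2789


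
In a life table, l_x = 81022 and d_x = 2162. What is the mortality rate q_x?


q_x = d_x / l_x
= 2162 / 81022
= 0.0267


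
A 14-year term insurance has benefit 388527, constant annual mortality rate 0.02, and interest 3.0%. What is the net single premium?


NSP = benefit * sum_{k=0}^{n-1} k_p_x * q * v^(k+1)
With constant q=0.02, v=0.970874
Sum = 0.200702
NSP = 388527 * 0.200702
= 77977.974


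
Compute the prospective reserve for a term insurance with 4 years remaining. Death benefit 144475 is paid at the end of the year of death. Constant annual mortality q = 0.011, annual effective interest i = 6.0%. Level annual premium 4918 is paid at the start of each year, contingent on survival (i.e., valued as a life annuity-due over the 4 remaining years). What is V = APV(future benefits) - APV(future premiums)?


v = 1/(1+i) = 0.943396
APV(future benefits) per unit = sum_{k=0}^{3} k_p_x * q * v^(k+1) = 0.037522
APV(future benefits) = 144475 * 0.037522 = 5420.9943
Life annuity-due factor ä_{x:4} = sum_{k=0}^{3} k_p_x * v^k = 3.615759
APV(future premiums) = 4918 * 3.615759 = 17782.3007
V = 5420.9943 - 17782.3007
= -12361.3064


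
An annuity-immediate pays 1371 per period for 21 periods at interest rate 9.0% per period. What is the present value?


PV = PMT * (1 - (1+i)^(-n)) / i
= 1371 * (1 - (1+0.09)^(-21)) / 0.09
= 1371 * (1 - 0.163698) / 0.09
= 1371 * 9.292244
= 12739.6662


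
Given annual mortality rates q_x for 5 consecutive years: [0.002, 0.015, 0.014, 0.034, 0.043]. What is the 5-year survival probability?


p_k = 1 - q_k for each year
Survival = product of (1 - q_k)
= 0.998 * 0.985 * 0.986 * 0.966 * 0.957
= 0.8961


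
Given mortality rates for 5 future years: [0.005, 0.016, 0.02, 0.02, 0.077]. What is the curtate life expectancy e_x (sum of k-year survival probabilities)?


e_x = sum_{k=1}^{n} k_p_x
k_p_x values:
  1_p_x = 0.995
  2_p_x = 0.97908
  3_p_x = 0.959498
  4_p_x = 0.940308
  5_p_x = 0.867905
e_x = 4.7418


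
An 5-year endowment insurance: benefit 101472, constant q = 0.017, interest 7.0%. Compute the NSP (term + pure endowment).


Term component = 6852.3475
Pure endowment = 5_p_x * v^5 * benefit = 0.917841 * 0.712986 * 101472 = 66404.104
NSP = 73256.4515


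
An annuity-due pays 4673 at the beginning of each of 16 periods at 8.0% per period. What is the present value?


PV_due = PMT * (1-(1+i)^(-n))/i * (1+i)
PV_immediate = 41362.4481
PV_due = 41362.4481 * 1.08
= 44671.4439


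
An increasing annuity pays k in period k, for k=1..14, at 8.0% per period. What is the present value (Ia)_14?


(Ia)_n = sum_{k=1}^{n} k * v^k, v = 1/(1+i)
v = 0.925926
Sum computed term by term:
(Ia)_14 = 51.7165


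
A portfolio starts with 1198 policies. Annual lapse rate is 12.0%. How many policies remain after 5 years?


remaining = initial * (1 - lapse)^years
= 1198 * (1 - 0.12)^5
= 1198 * 0.527732
= 632.2228


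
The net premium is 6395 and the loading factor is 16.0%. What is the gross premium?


Gross = net * (1 + loading)
= 6395 * (1 + 0.16)
= 6395 * 1.16
= 7418.2


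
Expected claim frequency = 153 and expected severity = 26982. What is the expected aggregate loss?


E[S] = E[N] * E[X]
= 153 * 26982
= 4.1282e+06


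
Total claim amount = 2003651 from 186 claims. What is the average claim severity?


severity = total / number
= 2003651 / 186
= 10772.3172


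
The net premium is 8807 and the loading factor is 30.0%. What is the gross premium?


Gross = net * (1 + loading)
= 8807 * (1 + 0.3)
= 8807 * 1.3
= 11449.1


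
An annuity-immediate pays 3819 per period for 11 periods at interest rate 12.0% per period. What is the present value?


PV = PMT * (1 - (1+i)^(-n)) / i
= 3819 * (1 - (1+0.12)^(-11)) / 0.12
= 3819 * (1 - 0.287476) / 0.12
= 3819 * 5.937699
= 22676.073


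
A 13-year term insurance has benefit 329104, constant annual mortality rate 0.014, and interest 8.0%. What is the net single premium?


NSP = benefit * sum_{k=0}^{n-1} k_p_x * q * v^(k+1)
With constant q=0.014, v=0.925926
Sum = 0.103344
NSP = 329104 * 0.103344
= 34010.8896


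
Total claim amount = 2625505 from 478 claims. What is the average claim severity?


severity = total / number
= 2625505 / 478
= 5492.6883


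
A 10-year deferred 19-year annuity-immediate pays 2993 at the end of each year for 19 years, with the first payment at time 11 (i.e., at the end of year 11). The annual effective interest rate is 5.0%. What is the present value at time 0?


PV at time 10 of the 19-year annuity-immediate:
a_n = 2993 * (1-(1+0.05)^(-19))/0.05 = 36171.3653
Discount back 10 years to time 0:
PV = 36171.3653 * (1+0.05)^(-10)
= 36171.3653 * 0.613913
= 22206.0806


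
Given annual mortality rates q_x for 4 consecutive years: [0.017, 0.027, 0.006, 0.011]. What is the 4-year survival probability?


p_k = 1 - q_k for each year
Survival = product of (1 - q_k)
= 0.983 * 0.973 * 0.994 * 0.989
= 0.9403


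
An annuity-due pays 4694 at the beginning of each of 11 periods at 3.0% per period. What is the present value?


PV_due = PMT * (1-(1+i)^(-n))/i * (1+i)
PV_immediate = 43431.8176
PV_due = 43431.8176 * 1.03
= 44734.7721


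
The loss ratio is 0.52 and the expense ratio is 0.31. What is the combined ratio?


Combined ratio = loss ratio + expense ratio
= 0.52 + 0.31
= 0.83


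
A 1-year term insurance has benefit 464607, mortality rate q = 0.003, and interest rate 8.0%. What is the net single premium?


NSP = benefit * q * v
v = 1/(1+i) = 0.925926
NSP = 464607 * 0.003 * 0.925926
= 1290.575


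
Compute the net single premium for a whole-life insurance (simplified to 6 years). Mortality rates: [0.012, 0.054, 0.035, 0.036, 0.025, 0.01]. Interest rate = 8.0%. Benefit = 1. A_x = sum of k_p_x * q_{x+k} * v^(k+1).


v = 0.925926
Year 0: k_p_x=1.0, q=0.012, term=0.011111
Year 1: k_p_x=0.988, q=0.054, term=0.045741
Year 2: k_p_x=0.934648, q=0.035, term=0.025968
Year 3: k_p_x=0.901935, q=0.036, term=0.023866
Year 4: k_p_x=0.869466, q=0.025, term=0.014794
Year 5: k_p_x=0.847729, q=0.01, term=0.005342
A_x = 0.1268


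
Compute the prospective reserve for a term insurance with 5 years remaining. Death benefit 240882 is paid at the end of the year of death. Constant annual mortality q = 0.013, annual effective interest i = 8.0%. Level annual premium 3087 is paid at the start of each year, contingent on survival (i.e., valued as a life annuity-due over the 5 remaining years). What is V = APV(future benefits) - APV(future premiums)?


v = 1/(1+i) = 0.925926
APV(future benefits) per unit = sum_{k=0}^{4} k_p_x * q * v^(k+1) = 0.050675
APV(future benefits) = 240882 * 0.050675 = 12206.6356
Life annuity-due factor ä_{x:5} = sum_{k=0}^{4} k_p_x * v^k = 4.209902
APV(future premiums) = 3087 * 4.209902 = 12995.969
V = 12206.6356 - 12995.969
= -789.3333


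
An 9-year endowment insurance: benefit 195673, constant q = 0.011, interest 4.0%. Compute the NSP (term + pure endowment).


Term component = 15361.6645
Pure endowment = 9_p_x * v^9 * benefit = 0.905246 * 0.702587 * 195673 = 124450.7374
NSP = 139812.4019


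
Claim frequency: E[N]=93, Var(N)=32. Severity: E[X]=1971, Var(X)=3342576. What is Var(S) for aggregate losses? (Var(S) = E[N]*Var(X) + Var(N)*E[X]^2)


Var(S) = E[N]*Var(X) + Var(N)*E[X]^2
= 93*3342576 + 32*1971^2
= 310859568 + 124314912
= 4.3517e+08


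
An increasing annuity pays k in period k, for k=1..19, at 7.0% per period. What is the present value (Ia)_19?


(Ia)_n = sum_{k=1}^{n} k * v^k, v = 1/(1+i)
v = 0.934579
Sum computed term by term:
(Ia)_19 = 82.9347


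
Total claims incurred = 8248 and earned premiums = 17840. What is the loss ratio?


Loss ratio = claims / premiums
= 8248 / 17840
= 0.4623


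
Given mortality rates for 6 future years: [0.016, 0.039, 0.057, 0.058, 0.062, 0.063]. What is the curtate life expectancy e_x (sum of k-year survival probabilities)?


e_x = sum_{k=1}^{n} k_p_x
k_p_x values:
  1_p_x = 0.984
  2_p_x = 0.945624
  3_p_x = 0.891723
  4_p_x = 0.840003
  5_p_x = 0.787923
  6_p_x = 0.738284
e_x = 5.1876


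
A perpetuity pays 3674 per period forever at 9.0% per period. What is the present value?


PV = PMT / i
= 3674 / 0.09
= 40822.2222


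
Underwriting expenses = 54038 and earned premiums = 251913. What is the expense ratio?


Expense ratio = expenses / premiums
= 54038 / 251913
= 0.2145


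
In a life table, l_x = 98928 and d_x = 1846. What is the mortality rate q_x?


q_x = d_x / l_x
= 1846 / 98928
= 0.0187


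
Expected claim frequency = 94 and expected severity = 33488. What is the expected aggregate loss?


E[S] = E[N] * E[X]
= 94 * 33488
= 3.1479e+06


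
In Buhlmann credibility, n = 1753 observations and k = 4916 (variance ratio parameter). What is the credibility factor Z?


Z = n / (n + k)
= 1753 / (1753 + 4916)
= 1753 / 6669
= 0.2629


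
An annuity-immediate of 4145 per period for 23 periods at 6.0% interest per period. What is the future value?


FV = PMT * ((1+i)^n - 1) / i
= 4145 * ((1.06)^23 - 1) / 0.06
= 4145 * (3.81975 - 1) / 0.06
= 194797.7058


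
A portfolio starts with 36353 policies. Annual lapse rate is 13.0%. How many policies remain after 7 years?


remaining = initial * (1 - lapse)^years
= 36353 * (1 - 0.13)^7
= 36353 * 0.377255
= 13714.3436


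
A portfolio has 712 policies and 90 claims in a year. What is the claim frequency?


frequency = claims / policies
= 90 / 712
= 0.1264


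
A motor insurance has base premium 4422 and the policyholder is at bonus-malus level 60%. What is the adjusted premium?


adjusted = base * BM_level / 100
= 4422 * 60 / 100
= 4422 * 0.6
= 2653.2


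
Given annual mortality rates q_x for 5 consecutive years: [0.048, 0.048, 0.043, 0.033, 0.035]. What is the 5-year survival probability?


p_k = 1 - q_k for each year
Survival = product of (1 - q_k)
= 0.952 * 0.952 * 0.957 * 0.967 * 0.965
= 0.8094


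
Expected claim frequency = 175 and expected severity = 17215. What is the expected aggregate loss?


E[S] = E[N] * E[X]
= 175 * 17215
= 3.0126e+06


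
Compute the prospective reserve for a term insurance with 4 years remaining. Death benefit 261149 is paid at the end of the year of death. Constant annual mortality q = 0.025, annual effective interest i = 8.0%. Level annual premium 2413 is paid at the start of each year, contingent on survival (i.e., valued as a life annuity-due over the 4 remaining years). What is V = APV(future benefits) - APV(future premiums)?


v = 1/(1+i) = 0.925926
APV(future benefits) per unit = sum_{k=0}^{3} k_p_x * q * v^(k+1) = 0.079943
APV(future benefits) = 261149 * 0.079943 = 20877.1478
Life annuity-due factor ä_{x:4} = sum_{k=0}^{3} k_p_x * v^k = 3.453556
APV(future premiums) = 2413 * 3.453556 = 8333.4315
V = 20877.1478 - 8333.4315
= 12543.7164


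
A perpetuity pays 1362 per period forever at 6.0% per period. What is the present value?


PV = PMT / i
= 1362 / 0.06
= 22700.0


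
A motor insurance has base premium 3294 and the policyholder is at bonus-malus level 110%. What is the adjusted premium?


adjusted = base * BM_level / 100
= 3294 * 110 / 100
= 3294 * 1.1
= 3623.4


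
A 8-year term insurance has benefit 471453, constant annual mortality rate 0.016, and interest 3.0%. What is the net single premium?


NSP = benefit * sum_{k=0}^{n-1} k_p_x * q * v^(k+1)
With constant q=0.016, v=0.970874
Sum = 0.106488
NSP = 471453 * 0.106488
= 50204.277


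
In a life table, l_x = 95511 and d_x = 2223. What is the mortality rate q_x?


q_x = d_x / l_x
= 2223 / 95511
= 0.0233


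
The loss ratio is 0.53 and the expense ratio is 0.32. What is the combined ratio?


Combined ratio = loss ratio + expense ratio
= 0.53 + 0.32
= 0.85


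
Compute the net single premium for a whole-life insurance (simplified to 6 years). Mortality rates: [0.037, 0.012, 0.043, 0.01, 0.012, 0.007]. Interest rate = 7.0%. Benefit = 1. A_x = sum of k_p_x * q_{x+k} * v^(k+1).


v = 0.934579
Year 0: k_p_x=1.0, q=0.037, term=0.034579
Year 1: k_p_x=0.963, q=0.012, term=0.010093
Year 2: k_p_x=0.951444, q=0.043, term=0.033396
Year 3: k_p_x=0.910532, q=0.01, term=0.006946
Year 4: k_p_x=0.901427, q=0.012, term=0.007712
Year 5: k_p_x=0.890609, q=0.007, term=0.004154
A_x = 0.0969


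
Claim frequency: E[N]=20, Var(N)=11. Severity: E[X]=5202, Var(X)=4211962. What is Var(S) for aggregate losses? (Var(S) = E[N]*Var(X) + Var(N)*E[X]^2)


Var(S) = E[N]*Var(X) + Var(N)*E[X]^2
= 20*4211962 + 11*5202^2
= 84239240 + 297668844
= 3.8191e+08


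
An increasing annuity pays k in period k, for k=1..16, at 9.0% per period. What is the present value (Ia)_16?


(Ia)_n = sum_{k=1}^{n} k * v^k, v = 1/(1+i)
v = 0.917431
Sum computed term by term:
(Ia)_16 = 55.8975


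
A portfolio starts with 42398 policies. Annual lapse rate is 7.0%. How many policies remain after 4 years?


remaining = initial * (1 - lapse)^years
= 42398 * (1 - 0.07)^4
= 42398 * 0.748052
= 31715.9091


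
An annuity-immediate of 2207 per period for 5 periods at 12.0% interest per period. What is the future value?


FV = PMT * ((1+i)^n - 1) / i
= 2207 * ((1.12)^5 - 1) / 0.12
= 2207 * (1.762342 - 1) / 0.12
= 14020.7341


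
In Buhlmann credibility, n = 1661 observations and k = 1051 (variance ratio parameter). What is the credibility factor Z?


Z = n / (n + k)
= 1661 / (1661 + 1051)
= 1661 / 2712
= 0.6125


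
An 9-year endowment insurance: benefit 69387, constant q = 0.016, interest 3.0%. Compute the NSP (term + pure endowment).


Term component = 8136.7769
Pure endowment = 9_p_x * v^9 * benefit = 0.86488 * 0.766417 * 69387 = 45993.7663
NSP = 54130.5433


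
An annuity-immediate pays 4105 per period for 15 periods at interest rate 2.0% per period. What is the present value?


PV = PMT * (1 - (1+i)^(-n)) / i
= 4105 * (1 - (1+0.02)^(-15)) / 0.02
= 4105 * (1 - 0.743015) / 0.02
= 4105 * 12.849264
= 52746.2267


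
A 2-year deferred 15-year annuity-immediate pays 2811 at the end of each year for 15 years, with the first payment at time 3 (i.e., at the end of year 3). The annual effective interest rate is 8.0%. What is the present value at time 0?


PV at time 2 of the 15-year annuity-immediate:
a_n = 2811 * (1-(1+0.08)^(-15))/0.08 = 24060.6946
Discount back 2 years to time 0:
PV = 24060.6946 * (1+0.08)^(-2)
= 24060.6946 * 0.857339
= 20628.1675


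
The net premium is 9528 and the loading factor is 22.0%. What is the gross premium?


Gross = net * (1 + loading)
= 9528 * (1 + 0.22)
= 9528 * 1.22
= 11624.16


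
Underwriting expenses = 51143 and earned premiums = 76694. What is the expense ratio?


Expense ratio = expenses / premiums
= 51143 / 76694
= 0.6668


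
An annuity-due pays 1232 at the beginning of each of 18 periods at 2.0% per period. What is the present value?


PV_due = PMT * (1-(1+i)^(-n))/i * (1+i)
PV_immediate = 18470.1825
PV_due = 18470.1825 * 1.02
= 18839.5862


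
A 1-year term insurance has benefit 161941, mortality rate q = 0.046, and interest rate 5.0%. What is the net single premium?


NSP = benefit * q * v
v = 1/(1+i) = 0.952381
NSP = 161941 * 0.046 * 0.952381
= 7094.5581


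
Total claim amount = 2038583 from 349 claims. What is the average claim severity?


severity = total / number
= 2038583 / 349
= 5841.212


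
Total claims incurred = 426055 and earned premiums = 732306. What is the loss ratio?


Loss ratio = claims / premiums
= 426055 / 732306
= 0.5818


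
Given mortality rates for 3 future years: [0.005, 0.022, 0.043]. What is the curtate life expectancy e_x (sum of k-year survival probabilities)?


e_x = sum_{k=1}^{n} k_p_x
k_p_x values:
  1_p_x = 0.995
  2_p_x = 0.97311
  3_p_x = 0.931266
e_x = 2.8994


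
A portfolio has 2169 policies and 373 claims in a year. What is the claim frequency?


frequency = claims / policies
= 373 / 2169
= 0.172


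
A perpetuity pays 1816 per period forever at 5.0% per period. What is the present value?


PV = PMT / i
= 1816 / 0.05
= 36320.0


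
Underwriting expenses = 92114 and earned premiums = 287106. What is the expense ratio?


Expense ratio = expenses / premiums
= 92114 / 287106
= 0.3208


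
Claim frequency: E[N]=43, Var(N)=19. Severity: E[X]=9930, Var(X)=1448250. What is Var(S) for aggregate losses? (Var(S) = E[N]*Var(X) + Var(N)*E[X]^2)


Var(S) = E[N]*Var(X) + Var(N)*E[X]^2
= 43*1448250 + 19*9930^2
= 62274750 + 1873493100
= 1.9358e+09


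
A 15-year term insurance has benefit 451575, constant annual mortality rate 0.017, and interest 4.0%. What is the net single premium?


NSP = benefit * sum_{k=0}^{n-1} k_p_x * q * v^(k+1)
With constant q=0.017, v=0.961538
Sum = 0.170196
NSP = 451575 * 0.170196
= 76856.4624


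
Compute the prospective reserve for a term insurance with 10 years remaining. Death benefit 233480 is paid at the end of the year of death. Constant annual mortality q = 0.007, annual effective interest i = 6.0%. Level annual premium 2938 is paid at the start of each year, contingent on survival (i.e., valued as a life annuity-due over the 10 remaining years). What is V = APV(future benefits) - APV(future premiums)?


v = 1/(1+i) = 0.943396
APV(future benefits) per unit = sum_{k=0}^{9} k_p_x * q * v^(k+1) = 0.050095
APV(future benefits) = 233480 * 0.050095 = 11696.2681
Life annuity-due factor ä_{x:10} = sum_{k=0}^{9} k_p_x * v^k = 7.585871
APV(future premiums) = 2938 * 7.585871 = 22287.2891
V = 11696.2681 - 22287.2891
= -10591.021


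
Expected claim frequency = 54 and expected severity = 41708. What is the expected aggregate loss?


E[S] = E[N] * E[X]
= 54 * 41708
= 2.2522e+06


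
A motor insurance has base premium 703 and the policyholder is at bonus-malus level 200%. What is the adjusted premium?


adjusted = base * BM_level / 100
= 703 * 200 / 100
= 703 * 2.0
= 1406.0


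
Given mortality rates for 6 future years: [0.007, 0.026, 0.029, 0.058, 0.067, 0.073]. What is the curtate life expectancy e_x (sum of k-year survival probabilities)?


e_x = sum_{k=1}^{n} k_p_x
k_p_x values:
  1_p_x = 0.993
  2_p_x = 0.967182
  3_p_x = 0.939134
  4_p_x = 0.884664
  5_p_x = 0.825391
  6_p_x = 0.765138
e_x = 5.3745


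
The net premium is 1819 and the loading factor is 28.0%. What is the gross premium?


Gross = net * (1 + loading)
= 1819 * (1 + 0.28)
= 1819 * 1.28
= 2328.32


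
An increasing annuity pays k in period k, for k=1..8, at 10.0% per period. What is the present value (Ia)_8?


(Ia)_n = sum_{k=1}^{n} k * v^k, v = 1/(1+i)
v = 0.909091
Sum computed term by term:
(Ia)_8 = 21.3636


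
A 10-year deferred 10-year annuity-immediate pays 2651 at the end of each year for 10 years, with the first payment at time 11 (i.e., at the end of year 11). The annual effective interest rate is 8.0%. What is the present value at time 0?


PV at time 10 of the 10-year annuity-immediate:
a_n = 2651 * (1-(1+0.08)^(-10))/0.08 = 17788.4258
Discount back 10 years to time 0:
PV = 17788.4258 * (1+0.08)^(-10)
= 17788.4258 * 0.463193
= 8239.483


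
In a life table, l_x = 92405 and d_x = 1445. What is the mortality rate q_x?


q_x = d_x / l_x
= 1445 / 92405
= 0.0156


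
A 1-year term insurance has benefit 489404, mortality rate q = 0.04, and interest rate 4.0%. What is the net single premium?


NSP = benefit * q * v
v = 1/(1+i) = 0.961538
NSP = 489404 * 0.04 * 0.961538
= 18823.2308


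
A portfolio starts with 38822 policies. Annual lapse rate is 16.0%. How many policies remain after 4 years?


remaining = initial * (1 - lapse)^years
= 38822 * (1 - 0.16)^4
= 38822 * 0.497871
= 19328.3619


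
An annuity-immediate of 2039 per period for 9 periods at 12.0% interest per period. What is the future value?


FV = PMT * ((1+i)^n - 1) / i
= 2039 * ((1.12)^9 - 1) / 0.12
= 2039 * (2.773079 - 1) / 0.12
= 30127.5632


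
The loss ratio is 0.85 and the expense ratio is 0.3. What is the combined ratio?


Combined ratio = loss ratio + expense ratio
= 0.85 + 0.3
= 1.15


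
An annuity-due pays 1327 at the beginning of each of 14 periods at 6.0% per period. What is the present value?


PV_due = PMT * (1-(1+i)^(-n))/i * (1+i)
PV_immediate = 12334.4437
PV_due = 12334.4437 * 1.06
= 13074.5103


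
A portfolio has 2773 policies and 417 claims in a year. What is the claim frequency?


frequency = claims / policies
= 417 / 2773
= 0.1504


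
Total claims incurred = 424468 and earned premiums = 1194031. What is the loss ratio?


Loss ratio = claims / premiums
= 424468 / 1194031
= 0.3555


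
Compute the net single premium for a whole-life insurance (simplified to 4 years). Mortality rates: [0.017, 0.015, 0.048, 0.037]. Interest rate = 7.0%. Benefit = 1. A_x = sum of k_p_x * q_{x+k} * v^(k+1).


v = 0.934579
Year 0: k_p_x=1.0, q=0.017, term=0.015888
Year 1: k_p_x=0.983, q=0.015, term=0.012879
Year 2: k_p_x=0.968255, q=0.048, term=0.037938
Year 3: k_p_x=0.921779, q=0.037, term=0.026019
A_x = 0.0927


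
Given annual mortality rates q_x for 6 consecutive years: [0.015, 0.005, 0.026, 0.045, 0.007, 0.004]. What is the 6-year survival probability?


p_k = 1 - q_k for each year
Survival = product of (1 - q_k)
= 0.985 * 0.995 * 0.974 * 0.955 * 0.993 * 0.996
= 0.9016


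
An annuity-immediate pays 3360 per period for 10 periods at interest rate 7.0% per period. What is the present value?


PV = PMT * (1 - (1+i)^(-n)) / i
= 3360 * (1 - (1+0.07)^(-10)) / 0.07
= 3360 * (1 - 0.508349) / 0.07
= 3360 * 7.023582
= 23599.234


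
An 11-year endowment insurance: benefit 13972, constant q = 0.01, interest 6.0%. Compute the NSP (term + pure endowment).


Term component = 1054.5806
Pure endowment = 11_p_x * v^11 * benefit = 0.895338 * 0.526788 * 13972 = 6589.936
NSP = 7644.5166


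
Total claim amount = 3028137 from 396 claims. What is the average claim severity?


severity = total / number
= 3028137 / 396
= 7646.8106


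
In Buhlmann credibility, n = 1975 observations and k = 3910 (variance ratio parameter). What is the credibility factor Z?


Z = n / (n + k)
= 1975 / (1975 + 3910)
= 1975 / 5885
= 0.3356


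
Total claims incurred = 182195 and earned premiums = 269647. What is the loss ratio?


Loss ratio = claims / premiums
= 182195 / 269647
= 0.6757


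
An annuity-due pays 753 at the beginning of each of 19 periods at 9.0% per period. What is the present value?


PV_due = PMT * (1-(1+i)^(-n))/i * (1+i)
PV_immediate = 6739.4364
PV_due = 6739.4364 * 1.09
= 7345.9857


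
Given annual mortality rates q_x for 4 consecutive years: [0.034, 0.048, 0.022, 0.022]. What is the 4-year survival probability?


p_k = 1 - q_k for each year
Survival = product of (1 - q_k)
= 0.966 * 0.952 * 0.978 * 0.978
= 0.8796


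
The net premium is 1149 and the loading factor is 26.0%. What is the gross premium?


Gross = net * (1 + loading)
= 1149 * (1 + 0.26)
= 1149 * 1.26
= 1447.74


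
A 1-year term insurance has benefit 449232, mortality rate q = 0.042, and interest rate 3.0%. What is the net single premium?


NSP = benefit * q * v
v = 1/(1+i) = 0.970874
NSP = 449232 * 0.042 * 0.970874
= 18318.1981


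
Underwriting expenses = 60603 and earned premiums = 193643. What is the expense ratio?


Expense ratio = expenses / premiums
= 60603 / 193643
= 0.313


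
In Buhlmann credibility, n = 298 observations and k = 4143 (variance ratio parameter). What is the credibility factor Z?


Z = n / (n + k)
= 298 / (298 + 4143)
= 298 / 4441
= 0.0671


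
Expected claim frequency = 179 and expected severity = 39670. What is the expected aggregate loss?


E[S] = E[N] * E[X]
= 179 * 39670
= 7.1009e+06


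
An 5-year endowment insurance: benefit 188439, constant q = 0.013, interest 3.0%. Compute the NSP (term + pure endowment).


Term component = 10939.4689
Pure endowment = 5_p_x * v^5 * benefit = 0.936668 * 0.862609 * 188439 = 152254.6028
NSP = 163194.0717


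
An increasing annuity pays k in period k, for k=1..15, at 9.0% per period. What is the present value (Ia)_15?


(Ia)_n = sum_{k=1}^{n} k * v^k, v = 1/(1+i)
v = 0.917431
Sum computed term by term:
(Ia)_15 = 51.8676


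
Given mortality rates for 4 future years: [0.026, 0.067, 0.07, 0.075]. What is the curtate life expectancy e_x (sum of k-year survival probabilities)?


e_x = sum_{k=1}^{n} k_p_x
k_p_x values:
  1_p_x = 0.974
  2_p_x = 0.908742
  3_p_x = 0.84513
  4_p_x = 0.781745
e_x = 3.5096


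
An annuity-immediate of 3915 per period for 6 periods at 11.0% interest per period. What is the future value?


FV = PMT * ((1+i)^n - 1) / i
= 3915 * ((1.11)^6 - 1) / 0.11
= 3915 * (1.870415 - 1) / 0.11
= 30978.8452


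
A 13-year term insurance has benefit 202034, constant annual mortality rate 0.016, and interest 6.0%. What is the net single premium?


NSP = benefit * sum_{k=0}^{n-1} k_p_x * q * v^(k+1)
With constant q=0.016, v=0.943396
Sum = 0.130494
NSP = 202034 * 0.130494
= 26364.1862
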